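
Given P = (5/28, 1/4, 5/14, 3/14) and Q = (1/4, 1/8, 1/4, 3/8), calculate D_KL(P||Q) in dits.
0.0524 dits

KL divergence: D_KL(P||Q) = Σ p(x) log(p(x)/q(x))

Computing term by term:
  x=0: 5/28 × log_10[(5/28)/(1/4)] = 5/28 × -0.1461 = -0.0261
  x=1: 1/4 × log_10[(1/4)/(1/8)] = 1/4 × 0.3010 = 0.0753
  x=2: 5/14 × log_10[(5/14)/(1/4)] = 5/14 × 0.1549 = 0.0553
  x=3: 3/14 × log_10[(3/14)/(3/8)] = 3/14 × -0.2430 = -0.0521

D_KL(P||Q) = 0.0524 dits

Note: KL divergence is always non-negative and equals 0 iff P = Q.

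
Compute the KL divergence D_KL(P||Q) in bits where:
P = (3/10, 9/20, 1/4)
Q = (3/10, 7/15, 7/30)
0.0013 bits

KL divergence: D_KL(P||Q) = Σ p(x) log(p(x)/q(x))

Computing term by term:
  x=0: 3/10 × log_2[(3/10)/(3/10)] = 3/10 × 0.0000 = 0.0000
  x=1: 9/20 × log_2[(9/20)/(7/15)] = 9/20 × -0.0525 = -0.0236
  x=2: 1/4 × log_2[(1/4)/(7/30)] = 1/4 × 0.0995 = 0.0249

D_KL(P||Q) = 0.0013 bits

Note: KL divergence is always non-negative and equals 0 iff P = Q.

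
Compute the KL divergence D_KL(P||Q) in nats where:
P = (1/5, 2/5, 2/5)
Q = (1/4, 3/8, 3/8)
0.0070 nats

KL divergence: D_KL(P||Q) = Σ p(x) log(p(x)/q(x))

Computing term by term:
  x=0: 1/5 × log_e[(1/5)/(1/4)] = 1/5 × -0.2231 = -0.0446
  x=1: 2/5 × log_e[(2/5)/(3/8)] = 2/5 × 0.0645 = 0.0258
  x=2: 2/5 × log_e[(2/5)/(3/8)] = 2/5 × 0.0645 = 0.0258

D_KL(P||Q) = 0.0070 nats

Note: KL divergence is always non-negative and equals 0 iff P = Q.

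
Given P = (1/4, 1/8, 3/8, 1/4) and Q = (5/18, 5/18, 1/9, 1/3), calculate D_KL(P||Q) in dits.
0.1121 dits

KL divergence: D_KL(P||Q) = Σ p(x) log(p(x)/q(x))

Computing term by term:
  x=0: 1/4 × log_10[(1/4)/(5/18)] = 1/4 × -0.0458 = -0.0114
  x=1: 1/8 × log_10[(1/8)/(5/18)] = 1/8 × -0.3468 = -0.0433
  x=2: 3/8 × log_10[(3/8)/(1/9)] = 3/8 × 0.5283 = 0.1981
  x=3: 1/4 × log_10[(1/4)/(1/3)] = 1/4 × -0.1249 = -0.0312

D_KL(P||Q) = 0.1121 dits

Note: KL divergence is always non-negative and equals 0 iff P = Q.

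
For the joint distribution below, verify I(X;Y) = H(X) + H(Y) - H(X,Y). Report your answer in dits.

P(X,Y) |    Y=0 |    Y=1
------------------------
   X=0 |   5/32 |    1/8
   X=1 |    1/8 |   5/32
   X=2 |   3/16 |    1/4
I(X;Y) = 0.0026 dits

Mutual information has multiple equivalent forms:
- I(X;Y) = H(X) - H(X|Y)
- I(X;Y) = H(Y) - H(Y|X)
- I(X;Y) = H(X) + H(Y) - H(X,Y)

Computing all quantities:
H(X) = 0.4670, H(Y) = 0.3002, H(X,Y) = 0.7645
H(X|Y) = 0.4643, H(Y|X) = 0.2976

Verification:
H(X) - H(X|Y) = 0.4670 - 0.4643 = 0.0026
H(Y) - H(Y|X) = 0.3002 - 0.2976 = 0.0026
H(X) + H(Y) - H(X,Y) = 0.4670 + 0.3002 - 0.7645 = 0.0026

All forms give I(X;Y) = 0.0026 dits. ✓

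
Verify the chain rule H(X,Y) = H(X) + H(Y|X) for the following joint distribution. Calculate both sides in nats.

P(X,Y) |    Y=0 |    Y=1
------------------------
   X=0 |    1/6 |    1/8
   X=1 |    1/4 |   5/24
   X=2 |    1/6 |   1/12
H(X,Y) = 1.7376, H(X) = 1.0635, H(Y|X) = 0.6741 (all in nats)

Chain rule: H(X,Y) = H(X) + H(Y|X)

Left side — joint entropy directly:
H(X,Y) = -Σ p(x,y) log p(x,y) = 1.7376 nats

Right side — compute H(Y|X) from the conditional distributions:
P(X) = (7/24, 11/24, 1/4), so H(X) = 1.0635 nats
H(Y|X) = Σ_x P(X=x) · H(Y|X=x):
  P(Y|X=0) = (4/7, 3/7), H(Y|X=0) = 0.6829, weight P(X=0) = 7/24
  P(Y|X=1) = (6/11, 5/11), H(Y|X=1) = 0.6890, weight P(X=1) = 11/24
  P(Y|X=2) = (2/3, 1/3), H(Y|X=2) = 0.6365, weight P(X=2) = 1/4
H(Y|X) = 0.6741 nats

H(X) + H(Y|X) = 1.0635 + 0.6741 = 1.7376 nats

Both sides equal 1.7376 nats. ✓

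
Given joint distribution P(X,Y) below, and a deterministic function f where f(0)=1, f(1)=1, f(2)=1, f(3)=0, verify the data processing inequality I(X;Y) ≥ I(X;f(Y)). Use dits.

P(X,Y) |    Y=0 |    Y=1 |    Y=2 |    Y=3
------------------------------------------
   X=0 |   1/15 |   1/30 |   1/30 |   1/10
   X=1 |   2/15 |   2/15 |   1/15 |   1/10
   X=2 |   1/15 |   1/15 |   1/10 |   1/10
I(X;Y) = 0.0156, I(X;f(Y)) = 0.0060, inequality holds: 0.0156 ≥ 0.0060

Data Processing Inequality: For any Markov chain X → Y → Z, we have I(X;Y) ≥ I(X;Z).

Here Z = f(Y) is a deterministic function of Y, forming X → Y → Z.

Original I(X;Y) = 0.0156 dits

After applying f:
P(X,Z) where Z=f(Y):
- P(X,Z=0) = P(X,Y=3)
- P(X,Z=1) = P(X,Y=0) + P(X,Y=1) + P(X,Y=2)

I(X;Z) = I(X;f(Y)) = 0.0060 dits

Verification: 0.0156 ≥ 0.0060 ✓

Information cannot be created by processing; the function f can only lose information about X.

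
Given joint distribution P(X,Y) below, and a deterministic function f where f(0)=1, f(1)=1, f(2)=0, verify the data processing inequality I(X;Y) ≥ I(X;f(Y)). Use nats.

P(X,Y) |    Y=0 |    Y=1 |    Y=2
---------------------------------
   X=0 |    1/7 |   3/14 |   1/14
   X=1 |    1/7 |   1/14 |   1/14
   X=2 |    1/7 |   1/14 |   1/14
I(X;Y) = 0.0334, I(X;f(Y)) = 0.0051, inequality holds: 0.0334 ≥ 0.0051

Data Processing Inequality: For any Markov chain X → Y → Z, we have I(X;Y) ≥ I(X;Z).

Here Z = f(Y) is a deterministic function of Y, forming X → Y → Z.

Original I(X;Y) = 0.0334 nats

After applying f:
P(X,Z) where Z=f(Y):
- P(X,Z=0) = P(X,Y=2)
- P(X,Z=1) = P(X,Y=0) + P(X,Y=1)

I(X;Z) = I(X;f(Y)) = 0.0051 nats

Verification: 0.0334 ≥ 0.0051 ✓

Information cannot be created by processing; the function f can only lose information about X.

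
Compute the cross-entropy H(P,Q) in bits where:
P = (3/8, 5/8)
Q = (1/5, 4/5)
1.0719 bits

Cross-entropy: H(P,Q) = -Σ p(x) log q(x)

Alternatively: H(P,Q) = H(P) + D_KL(P||Q)
H(P) = 0.9544 bits
D_KL(P||Q) = 0.1175 bits

H(P,Q) = 0.9544 + 0.1175 = 1.0719 bits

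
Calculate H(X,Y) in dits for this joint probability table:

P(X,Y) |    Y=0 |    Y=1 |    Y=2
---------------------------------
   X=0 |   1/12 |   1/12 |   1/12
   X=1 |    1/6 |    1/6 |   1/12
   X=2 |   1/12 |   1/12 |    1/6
0.9287 dits

Joint entropy is H(X,Y) = -Σ_{x,y} p(x,y) log p(x,y).

Summing over all non-zero entries:
H(X,Y) = -[1/12·log_10(1/12) + 1/12·log_10(1/12) + 1/12·log_10(1/12) + 1/6·log_10(1/6) + 1/6·log_10(1/6) + 1/12·log_10(1/12) + 1/12·log_10(1/12) + 1/12·log_10(1/12) + 1/6·log_10(1/6)]
H(X,Y) = 0.9287 dits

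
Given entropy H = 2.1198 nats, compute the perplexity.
8.3295

Perplexity is e^H (or exp(H) for natural log).

H = 2.1198 nats
Perplexity = e^2.1198 = 8.3295

Interpretation: The model's uncertainty is equivalent to choosing uniformly among 8.3 options.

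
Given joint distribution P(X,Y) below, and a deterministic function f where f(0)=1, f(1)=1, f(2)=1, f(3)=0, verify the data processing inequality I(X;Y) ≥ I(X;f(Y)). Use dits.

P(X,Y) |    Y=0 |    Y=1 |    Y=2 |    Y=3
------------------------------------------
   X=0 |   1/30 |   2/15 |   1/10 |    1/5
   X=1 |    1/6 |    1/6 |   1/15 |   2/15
I(X;Y) = 0.0253, I(X;f(Y)) = 0.0078, inequality holds: 0.0253 ≥ 0.0078

Data Processing Inequality: For any Markov chain X → Y → Z, we have I(X;Y) ≥ I(X;Z).

Here Z = f(Y) is a deterministic function of Y, forming X → Y → Z.

Original I(X;Y) = 0.0253 dits

After applying f:
P(X,Z) where Z=f(Y):
- P(X,Z=0) = P(X,Y=3)
- P(X,Z=1) = P(X,Y=0) + P(X,Y=1) + P(X,Y=2)

I(X;Z) = I(X;f(Y)) = 0.0078 dits

Verification: 0.0253 ≥ 0.0078 ✓

Information cannot be created by processing; the function f can only lose information about X.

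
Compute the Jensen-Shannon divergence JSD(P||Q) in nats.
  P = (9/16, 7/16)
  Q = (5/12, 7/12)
0.0107 nats

Jensen-Shannon divergence is:
JSD(P||Q) = 0.5 × D_KL(P||M) + 0.5 × D_KL(Q||M)
where M = 0.5 × (P + Q) is the mixture distribution.

M = 0.5 × (9/16, 7/16) + 0.5 × (5/12, 7/12) = (0.489583, 0.510417)

D_KL(P||M) = 0.0107 nats
D_KL(Q||M) = 0.0107 nats

JSD(P||Q) = 0.5 × 0.0107 + 0.5 × 0.0107 = 0.0107 nats

Unlike KL divergence, JSD is symmetric and bounded: 0 ≤ JSD ≤ log(2).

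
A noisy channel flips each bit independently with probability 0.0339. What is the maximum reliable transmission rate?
0.7864 bits

For a binary symmetric channel (BSC) with error probability p:
Capacity C = 1 - H(p) bits per symbol

where H(p) = -p log₂(p) - (1-p) log₂(1-p) is the binary entropy function.

H(0.0339) = 0.2136 bits
C = 1 - 0.2136 = 0.7864 bits per symbol

This means we can reliably transmit up to 0.7864 bits of information per channel use.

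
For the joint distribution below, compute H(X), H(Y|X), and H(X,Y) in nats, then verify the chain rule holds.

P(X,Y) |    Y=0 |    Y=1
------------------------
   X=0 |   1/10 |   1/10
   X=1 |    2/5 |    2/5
H(X,Y) = 1.1935, H(X) = 0.5004, H(Y|X) = 0.6931 (all in nats)

Chain rule: H(X,Y) = H(X) + H(Y|X)

Left side — joint entropy directly:
H(X,Y) = -Σ p(x,y) log p(x,y) = 1.1935 nats

Right side — compute H(Y|X) from the conditional distributions:
P(X) = (1/5, 4/5), so H(X) = 0.5004 nats
H(Y|X) = Σ_x P(X=x) · H(Y|X=x):
  P(Y|X=0) = (1/2, 1/2), H(Y|X=0) = 0.6931, weight P(X=0) = 1/5
  P(Y|X=1) = (1/2, 1/2), H(Y|X=1) = 0.6931, weight P(X=1) = 4/5
H(Y|X) = 0.6931 nats

H(X) + H(Y|X) = 0.5004 + 0.6931 = 1.1935 nats

Both sides equal 1.1935 nats. ✓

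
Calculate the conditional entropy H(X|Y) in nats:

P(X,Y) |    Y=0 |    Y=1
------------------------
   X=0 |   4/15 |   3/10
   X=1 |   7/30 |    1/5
0.6820 nats

Using the chain rule: H(X|Y) = H(X,Y) - H(Y)

First, compute H(X,Y) = 1.3751 nats

Marginal P(Y) = (1/2, 1/2)
H(Y) = 0.6931 nats

H(X|Y) = H(X,Y) - H(Y) = 1.3751 - 0.6931 = 0.6820 nats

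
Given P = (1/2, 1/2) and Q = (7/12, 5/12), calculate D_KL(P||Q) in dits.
0.0061 dits

KL divergence: D_KL(P||Q) = Σ p(x) log(p(x)/q(x))

Computing term by term:
  x=0: 1/2 × log_10[(1/2)/(7/12)] = 1/2 × -0.0669 = -0.0335
  x=1: 1/2 × log_10[(1/2)/(5/12)] = 1/2 × 0.0792 = 0.0396

D_KL(P||Q) = 0.0061 dits

Note: KL divergence is always non-negative and equals 0 iff P = Q.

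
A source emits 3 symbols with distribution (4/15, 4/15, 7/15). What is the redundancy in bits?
0.0548 bits

Redundancy measures how far a source is from maximum entropy:
R = H_max - H(X)

Maximum entropy for 3 symbols: H_max = log_2(3) = 1.5850 bits
Actual entropy: H(X) = 1.5301 bits
Redundancy: R = 1.5850 - 1.5301 = 0.0548 bits

This redundancy represents potential for compression: the source could be compressed by 0.0548 bits per symbol.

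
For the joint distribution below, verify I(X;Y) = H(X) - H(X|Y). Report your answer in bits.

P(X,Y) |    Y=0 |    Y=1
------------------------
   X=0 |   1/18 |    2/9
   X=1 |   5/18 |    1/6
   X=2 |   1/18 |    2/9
I(X;Y) = 0.1388 bits

Mutual information has multiple equivalent forms:
- I(X;Y) = H(X) - H(X|Y)
- I(X;Y) = H(Y) - H(Y|X)
- I(X;Y) = H(X) + H(Y) - H(X,Y)

Computing all quantities:
H(X) = 1.5466, H(Y) = 0.9641, H(X,Y) = 2.3719
H(X|Y) = 1.4078, H(Y|X) = 0.8253

Verification:
H(X) - H(X|Y) = 1.5466 - 1.4078 = 0.1388
H(Y) - H(Y|X) = 0.9641 - 0.8253 = 0.1388
H(X) + H(Y) - H(X,Y) = 1.5466 + 0.9641 - 2.3719 = 0.1388

All forms give I(X;Y) = 0.1388 bits. ✓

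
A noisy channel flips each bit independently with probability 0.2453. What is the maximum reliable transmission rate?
0.1963 bits

For a binary symmetric channel (BSC) with error probability p:
Capacity C = 1 - H(p) bits per symbol

where H(p) = -p log₂(p) - (1-p) log₂(1-p) is the binary entropy function.

H(0.2453) = 0.8037 bits
C = 1 - 0.8037 = 0.1963 bits per symbol

This means we can reliably transmit up to 0.1963 bits of information per channel use.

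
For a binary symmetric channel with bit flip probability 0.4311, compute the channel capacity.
0.0137 bits

For a binary symmetric channel (BSC) with error probability p:
Capacity C = 1 - H(p) bits per symbol

where H(p) = -p log₂(p) - (1-p) log₂(1-p) is the binary entropy function.

H(0.4311) = 0.9863 bits
C = 1 - 0.9863 = 0.0137 bits per symbol

This means we can reliably transmit up to 0.0137 bits of information per channel use.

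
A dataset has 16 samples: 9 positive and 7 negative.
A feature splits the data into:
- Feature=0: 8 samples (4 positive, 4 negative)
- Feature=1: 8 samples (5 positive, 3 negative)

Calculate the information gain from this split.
0.0115 bits

Information Gain = H(Y) - H(Y|Feature)

Before split:
P(positive) = 9/16 = 0.5625
H(Y) = 0.9887 bits

After split:
Feature=0: H = 1.0000 bits (weight = 8/16)
Feature=1: H = 0.9544 bits (weight = 8/16)
H(Y|Feature) = (8/16)×1.0000 + (8/16)×0.9544 = 0.9772 bits

Information Gain = 0.9887 - 0.9772 = 0.0115 bits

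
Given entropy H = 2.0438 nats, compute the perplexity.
7.7199

Perplexity is e^H (or exp(H) for natural log).

H = 2.0438 nats
Perplexity = e^2.0438 = 7.7199

Interpretation: The model's uncertainty is equivalent to choosing uniformly among 7.7 options.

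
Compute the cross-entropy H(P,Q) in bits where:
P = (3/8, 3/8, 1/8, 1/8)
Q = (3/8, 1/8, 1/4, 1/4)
2.1556 bits

Cross-entropy: H(P,Q) = -Σ p(x) log q(x)

Alternatively: H(P,Q) = H(P) + D_KL(P||Q)
H(P) = 1.8113 bits
D_KL(P||Q) = 0.3444 bits

H(P,Q) = 1.8113 + 0.3444 = 2.1556 bits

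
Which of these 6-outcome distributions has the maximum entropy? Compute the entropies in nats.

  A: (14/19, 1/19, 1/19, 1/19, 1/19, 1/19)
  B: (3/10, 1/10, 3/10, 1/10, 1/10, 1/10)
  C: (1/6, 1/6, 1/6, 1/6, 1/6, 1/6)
C

For a discrete distribution over n outcomes, entropy is maximized by the uniform distribution.

Computing entropies:
H(A) = 0.9999 nats
H(B) = 1.6434 nats
H(C) = 1.7918 nats

The uniform distribution (where all probabilities equal 1/6) achieves the maximum entropy of log_e(6) = 1.7918 nats.

Distribution C has the highest entropy.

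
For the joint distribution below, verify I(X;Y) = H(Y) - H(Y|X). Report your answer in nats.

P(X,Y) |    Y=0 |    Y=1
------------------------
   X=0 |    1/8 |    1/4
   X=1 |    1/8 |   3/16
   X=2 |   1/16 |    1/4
I(X;Y) = 0.0157 nats

Mutual information has multiple equivalent forms:
- I(X;Y) = H(X) - H(X|Y)
- I(X;Y) = H(Y) - H(Y|X)
- I(X;Y) = H(X) + H(Y) - H(X,Y)

Computing all quantities:
H(X) = 1.0948, H(Y) = 0.6211, H(X,Y) = 1.7002
H(X|Y) = 1.0791, H(Y|X) = 0.6054

Verification:
H(X) - H(X|Y) = 1.0948 - 1.0791 = 0.0157
H(Y) - H(Y|X) = 0.6211 - 0.6054 = 0.0157
H(X) + H(Y) - H(X,Y) = 1.0948 + 0.6211 - 1.7002 = 0.0157

All forms give I(X;Y) = 0.0157 nats. ✓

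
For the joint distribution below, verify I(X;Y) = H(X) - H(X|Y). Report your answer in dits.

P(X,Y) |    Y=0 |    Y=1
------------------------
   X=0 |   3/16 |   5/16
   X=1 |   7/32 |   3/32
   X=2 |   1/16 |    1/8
I(X;Y) = 0.0218 dits

Mutual information has multiple equivalent forms:
- I(X;Y) = H(X) - H(X|Y)
- I(X;Y) = H(Y) - H(Y|X)
- I(X;Y) = H(X) + H(Y) - H(X,Y)

Computing all quantities:
H(X) = 0.4447, H(Y) = 0.3002, H(X,Y) = 0.7231
H(X|Y) = 0.4229, H(Y|X) = 0.2784

Verification:
H(X) - H(X|Y) = 0.4447 - 0.4229 = 0.0218
H(Y) - H(Y|X) = 0.3002 - 0.2784 = 0.0218
H(X) + H(Y) - H(X,Y) = 0.4447 + 0.3002 - 0.7231 = 0.0218

All forms give I(X;Y) = 0.0218 dits. ✓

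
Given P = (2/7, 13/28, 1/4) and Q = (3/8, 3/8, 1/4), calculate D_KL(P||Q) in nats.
0.0215 nats

KL divergence: D_KL(P||Q) = Σ p(x) log(p(x)/q(x))

Computing term by term:
  x=0: 2/7 × log_e[(2/7)/(3/8)] = 2/7 × -0.2719 = -0.0777
  x=1: 13/28 × log_e[(13/28)/(3/8)] = 13/28 × 0.2136 = 0.0992
  x=2: 1/4 × log_e[(1/4)/(1/4)] = 1/4 × 0.0000 = 0.0000

D_KL(P||Q) = 0.0215 nats

Note: KL divergence is always non-negative and equals 0 iff P = Q.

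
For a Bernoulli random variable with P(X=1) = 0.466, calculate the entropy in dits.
0.3000 dits

The binary entropy function is:
H(p) = -p log(p) - (1-p) log(1-p)

H(0.466) = -0.466 × log_10(0.466) - 0.534 × log_10(0.534)
H(0.466) = 0.3000 dits

Note: Binary entropy is maximized at p=0.5 (H=1 bit) and minimized at p=0 or p=1 (H=0).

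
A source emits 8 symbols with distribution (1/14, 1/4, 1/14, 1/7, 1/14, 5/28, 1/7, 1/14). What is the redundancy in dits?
0.0500 dits

Redundancy measures how far a source is from maximum entropy:
R = H_max - H(X)

Maximum entropy for 8 symbols: H_max = log_10(8) = 0.9031 dits
Actual entropy: H(X) = 0.8530 dits
Redundancy: R = 0.9031 - 0.8530 = 0.0500 dits

This redundancy represents potential for compression: the source could be compressed by 0.0500 dits per symbol.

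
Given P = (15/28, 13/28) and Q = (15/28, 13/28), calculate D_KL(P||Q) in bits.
0.0000 bits

KL divergence: D_KL(P||Q) = Σ p(x) log(p(x)/q(x))

Computing term by term:
  x=0: 15/28 × log_2[(15/28)/(15/28)] = 15/28 × 0.0000 = 0.0000
  x=1: 13/28 × log_2[(13/28)/(13/28)] = 13/28 × 0.0000 = 0.0000

D_KL(P||Q) = 0.0000 bits

Note: KL divergence is always non-negative and equals 0 iff P = Q.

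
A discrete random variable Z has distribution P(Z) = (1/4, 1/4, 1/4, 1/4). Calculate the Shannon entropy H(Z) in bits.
2.0000 bits

Shannon entropy is H(X) = -Σ p(x) log p(x).

For P = (1/4, 1/4, 1/4, 1/4):
H = -1/4 × log_2(1/4) -1/4 × log_2(1/4) -1/4 × log_2(1/4) -1/4 × log_2(1/4)
H = 2.0000 bits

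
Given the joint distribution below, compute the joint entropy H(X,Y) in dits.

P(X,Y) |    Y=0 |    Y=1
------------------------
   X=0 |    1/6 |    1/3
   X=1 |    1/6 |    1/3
0.5775 dits

Joint entropy is H(X,Y) = -Σ_{x,y} p(x,y) log p(x,y).

Summing over all non-zero entries:
H(X,Y) = -[1/6·log_10(1/6) + 1/3·log_10(1/3) + 1/6·log_10(1/6) + 1/3·log_10(1/3)]
H(X,Y) = 0.5775 dits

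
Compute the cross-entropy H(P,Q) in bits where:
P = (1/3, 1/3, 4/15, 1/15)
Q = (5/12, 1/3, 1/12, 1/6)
2.0777 bits

Cross-entropy: H(P,Q) = -Σ p(x) log q(x)

Alternatively: H(P,Q) = H(P) + D_KL(P||Q)
H(P) = 1.8256 bits
D_KL(P||Q) = 0.2520 bits

H(P,Q) = 1.8256 + 0.2520 = 2.0777 bits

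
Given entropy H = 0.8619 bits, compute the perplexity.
1.8174

Perplexity is 2^H (or exp(H) for natural log).

H = 0.8619 bits
Perplexity = 2^0.8619 = 1.8174

Interpretation: The model's uncertainty is equivalent to choosing uniformly among 1.8 options.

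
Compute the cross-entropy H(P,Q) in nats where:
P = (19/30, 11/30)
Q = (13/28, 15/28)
0.7148 nats

Cross-entropy: H(P,Q) = -Σ p(x) log q(x)

Alternatively: H(P,Q) = H(P) + D_KL(P||Q)
H(P) = 0.6572 nats
D_KL(P||Q) = 0.0576 nats

H(P,Q) = 0.6572 + 0.0576 = 0.7148 nats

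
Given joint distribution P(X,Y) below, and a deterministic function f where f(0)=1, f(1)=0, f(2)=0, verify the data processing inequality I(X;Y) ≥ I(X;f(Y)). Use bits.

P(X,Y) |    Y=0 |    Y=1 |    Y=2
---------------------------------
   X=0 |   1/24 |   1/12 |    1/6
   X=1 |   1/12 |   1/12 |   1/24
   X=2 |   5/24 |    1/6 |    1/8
I(X;Y) = 0.0885, I(X;f(Y)) = 0.0535, inequality holds: 0.0885 ≥ 0.0535

Data Processing Inequality: For any Markov chain X → Y → Z, we have I(X;Y) ≥ I(X;Z).

Here Z = f(Y) is a deterministic function of Y, forming X → Y → Z.

Original I(X;Y) = 0.0885 bits

After applying f:
P(X,Z) where Z=f(Y):
- P(X,Z=0) = P(X,Y=1) + P(X,Y=2)
- P(X,Z=1) = P(X,Y=0)

I(X;Z) = I(X;f(Y)) = 0.0535 bits

Verification: 0.0885 ≥ 0.0535 ✓

Information cannot be created by processing; the function f can only lose information about X.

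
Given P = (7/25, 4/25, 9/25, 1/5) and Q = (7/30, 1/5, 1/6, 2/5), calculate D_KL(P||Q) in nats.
0.1540 nats

KL divergence: D_KL(P||Q) = Σ p(x) log(p(x)/q(x))

Computing term by term:
  x=0: 7/25 × log_e[(7/25)/(7/30)] = 7/25 × 0.1823 = 0.0511
  x=1: 4/25 × log_e[(4/25)/(1/5)] = 4/25 × -0.2231 = -0.0357
  x=2: 9/25 × log_e[(9/25)/(1/6)] = 9/25 × 0.7701 = 0.2772
  x=3: 1/5 × log_e[(1/5)/(2/5)] = 1/5 × -0.6931 = -0.1386

D_KL(P||Q) = 0.1540 nats

Note: KL divergence is always non-negative and equals 0 iff P = Q.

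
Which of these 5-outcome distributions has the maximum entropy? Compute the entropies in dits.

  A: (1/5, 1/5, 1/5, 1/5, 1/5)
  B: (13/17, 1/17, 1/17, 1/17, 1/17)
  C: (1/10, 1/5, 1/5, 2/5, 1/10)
A

For a discrete distribution over n outcomes, entropy is maximized by the uniform distribution.

Computing entropies:
H(A) = 0.6990 dits
H(B) = 0.3786 dits
H(C) = 0.6388 dits

The uniform distribution (where all probabilities equal 1/5) achieves the maximum entropy of log_10(5) = 0.6990 dits.

Distribution A has the highest entropy.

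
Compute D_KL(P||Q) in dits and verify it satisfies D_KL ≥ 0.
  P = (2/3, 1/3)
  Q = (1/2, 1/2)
0.0246 dits

KL divergence satisfies the Gibbs inequality: D_KL(P||Q) ≥ 0 for all distributions P, Q.

D_KL(P||Q) = Σ p(x) log(p(x)/q(x))
Term by term:
  x=0: 2/3 × log_10[(2/3)/(1/2)] = 0.0833
  x=1: 1/3 × log_10[(1/3)/(1/2)] = -0.0587
D_KL(P||Q) = 0.0246 dits

D_KL(P||Q) = 0.0246 ≥ 0 ✓

This non-negativity is a fundamental property: relative entropy cannot be negative because it measures how different Q is from P.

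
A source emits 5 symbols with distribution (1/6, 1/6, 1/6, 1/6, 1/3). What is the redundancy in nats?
0.0487 nats

Redundancy measures how far a source is from maximum entropy:
R = H_max - H(X)

Maximum entropy for 5 symbols: H_max = log_e(5) = 1.6094 nats
Actual entropy: H(X) = 1.5607 nats
Redundancy: R = 1.6094 - 1.5607 = 0.0487 nats

This redundancy represents potential for compression: the source could be compressed by 0.0487 nats per symbol.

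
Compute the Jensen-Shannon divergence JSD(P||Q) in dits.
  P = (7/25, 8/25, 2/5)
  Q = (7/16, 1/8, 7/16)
0.0136 dits

Jensen-Shannon divergence is:
JSD(P||Q) = 0.5 × D_KL(P||M) + 0.5 × D_KL(Q||M)
where M = 0.5 × (P + Q) is the mixture distribution.

M = 0.5 × (7/25, 8/25, 2/5) + 0.5 × (7/16, 1/8, 7/16) = (0.35875, 0.2225, 0.41875)

D_KL(P||M) = 0.0124 dits
D_KL(Q||M) = 0.0147 dits

JSD(P||Q) = 0.5 × 0.0124 + 0.5 × 0.0147 = 0.0136 dits

Unlike KL divergence, JSD is symmetric and bounded: 0 ≤ JSD ≤ log(2).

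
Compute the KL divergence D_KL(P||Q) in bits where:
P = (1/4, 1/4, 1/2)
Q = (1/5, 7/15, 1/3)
0.1478 bits

KL divergence: D_KL(P||Q) = Σ p(x) log(p(x)/q(x))

Computing term by term:
  x=0: 1/4 × log_2[(1/4)/(1/5)] = 1/4 × 0.3219 = 0.0805
  x=1: 1/4 × log_2[(1/4)/(7/15)] = 1/4 × -0.9005 = -0.2251
  x=2: 1/2 × log_2[(1/2)/(1/3)] = 1/2 × 0.5850 = 0.2925

D_KL(P||Q) = 0.1478 bits

Note: KL divergence is always non-negative and equals 0 iff P = Q.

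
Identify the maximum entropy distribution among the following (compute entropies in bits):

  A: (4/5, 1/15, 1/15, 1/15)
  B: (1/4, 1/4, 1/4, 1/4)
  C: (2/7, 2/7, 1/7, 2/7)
B

For a discrete distribution over n outcomes, entropy is maximized by the uniform distribution.

Computing entropies:
H(A) = 1.0389 bits
H(B) = 2.0000 bits
H(C) = 1.9502 bits

The uniform distribution (where all probabilities equal 1/4) achieves the maximum entropy of log_2(4) = 2.0000 bits.

Distribution B has the highest entropy.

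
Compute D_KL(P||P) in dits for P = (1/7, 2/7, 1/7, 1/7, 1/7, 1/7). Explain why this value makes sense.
0.0000 dits

KL divergence satisfies the Gibbs inequality: D_KL(P||Q) ≥ 0 for all distributions P, Q.

D_KL(P||Q) = Σ p(x) log(p(x)/q(x))
Each term is p(x) × log_10(p(x)/p(x)) = p(x) × log_10(1) = 0, so the sum is 0.
D_KL(P||Q) = 0.0000 dits

When P = Q, the KL divergence is exactly 0, as there is no 'divergence' between identical distributions.

This non-negativity is a fundamental property: relative entropy cannot be negative because it measures how different Q is from P.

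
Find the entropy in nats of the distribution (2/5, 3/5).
0.6730 nats

Shannon entropy is H(X) = -Σ p(x) log p(x).

For P = (2/5, 3/5):
H = -2/5 × log_e(2/5) -3/5 × log_e(3/5)
H = 0.6730 nats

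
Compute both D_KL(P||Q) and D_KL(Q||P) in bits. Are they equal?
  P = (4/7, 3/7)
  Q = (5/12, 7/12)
D_KL(P||Q) = 0.0698, D_KL(Q||P) = 0.0696

KL divergence is not symmetric: D_KL(P||Q) ≠ D_KL(Q||P) in general.

D_KL(P||Q) = 0.0698 bits
D_KL(Q||P) = 0.0696 bits

No, they are not equal!

This asymmetry is why KL divergence is not a true distance metric.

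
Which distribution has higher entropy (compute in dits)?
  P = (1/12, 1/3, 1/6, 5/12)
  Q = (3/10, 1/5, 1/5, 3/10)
Q

Computing entropies in dits:
H(P) = 0.5371
H(Q) = 0.5933

Distribution Q has higher entropy.

Intuition: The distribution closer to uniform (more spread out) has higher entropy.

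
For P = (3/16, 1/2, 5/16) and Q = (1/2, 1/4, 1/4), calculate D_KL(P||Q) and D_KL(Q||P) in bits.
D_KL(P||Q) = 0.3353, D_KL(Q||P) = 0.3770

KL divergence is not symmetric: D_KL(P||Q) ≠ D_KL(Q||P) in general.

D_KL(P||Q) = 0.3353 bits
D_KL(Q||P) = 0.3770 bits

No, they are not equal!

This asymmetry is why KL divergence is not a true distance metric.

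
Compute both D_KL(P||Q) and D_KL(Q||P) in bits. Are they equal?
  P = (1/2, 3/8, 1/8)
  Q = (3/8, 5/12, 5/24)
D_KL(P||Q) = 0.0584, D_KL(Q||P) = 0.0612

KL divergence is not symmetric: D_KL(P||Q) ≠ D_KL(Q||P) in general.

D_KL(P||Q) = 0.0584 bits
D_KL(Q||P) = 0.0612 bits

No, they are not equal!

This asymmetry is why KL divergence is not a true distance metric.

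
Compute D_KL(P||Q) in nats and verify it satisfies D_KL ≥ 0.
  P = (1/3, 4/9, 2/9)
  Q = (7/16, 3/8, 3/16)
0.0226 nats

KL divergence satisfies the Gibbs inequality: D_KL(P||Q) ≥ 0 for all distributions P, Q.

D_KL(P||Q) = Σ p(x) log(p(x)/q(x))
Term by term:
  x=0: 1/3 × log_e[(1/3)/(7/16)] = -0.0906
  x=1: 4/9 × log_e[(4/9)/(3/8)] = 0.0755
  x=2: 2/9 × log_e[(2/9)/(3/16)] = 0.0378
D_KL(P||Q) = 0.0226 nats

D_KL(P||Q) = 0.0226 ≥ 0 ✓

This non-negativity is a fundamental property: relative entropy cannot be negative because it measures how different Q is from P.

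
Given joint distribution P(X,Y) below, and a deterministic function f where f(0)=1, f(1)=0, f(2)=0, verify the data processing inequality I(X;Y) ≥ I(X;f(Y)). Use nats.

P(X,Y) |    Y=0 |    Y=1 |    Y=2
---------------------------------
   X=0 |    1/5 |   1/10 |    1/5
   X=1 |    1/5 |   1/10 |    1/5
I(X;Y) = 0.0000, I(X;f(Y)) = 0.0000, inequality holds: 0.0000 ≥ 0.0000

Data Processing Inequality: For any Markov chain X → Y → Z, we have I(X;Y) ≥ I(X;Z).

Here Z = f(Y) is a deterministic function of Y, forming X → Y → Z.

Original I(X;Y) = 0.0000 nats

After applying f:
P(X,Z) where Z=f(Y):
- P(X,Z=0) = P(X,Y=1) + P(X,Y=2)
- P(X,Z=1) = P(X,Y=0)

I(X;Z) = I(X;f(Y)) = 0.0000 nats

Verification: 0.0000 ≥ 0.0000 ✓

Information cannot be created by processing; the function f can only lose information about X.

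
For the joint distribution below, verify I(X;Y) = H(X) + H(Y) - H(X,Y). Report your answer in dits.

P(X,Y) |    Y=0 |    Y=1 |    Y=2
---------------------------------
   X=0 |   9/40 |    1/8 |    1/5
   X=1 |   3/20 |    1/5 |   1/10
I(X;Y) = 0.0123 dits

Mutual information has multiple equivalent forms:
- I(X;Y) = H(X) - H(X|Y)
- I(X;Y) = H(Y) - H(Y|X)
- I(X;Y) = H(X) + H(Y) - H(X,Y)

Computing all quantities:
H(X) = 0.2989, H(Y) = 0.4752, H(X,Y) = 0.7618
H(X|Y) = 0.2866, H(Y|X) = 0.4630

Verification:
H(X) - H(X|Y) = 0.2989 - 0.2866 = 0.0123
H(Y) - H(Y|X) = 0.4752 - 0.4630 = 0.0123
H(X) + H(Y) - H(X,Y) = 0.2989 + 0.4752 - 0.7618 = 0.0123

All forms give I(X;Y) = 0.0123 dits. ✓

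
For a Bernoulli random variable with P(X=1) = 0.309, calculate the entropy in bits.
0.8920 bits

The binary entropy function is:
H(p) = -p log(p) - (1-p) log(1-p)

H(0.309) = -0.309 × log_2(0.309) - 0.691 × log_2(0.691)
H(0.309) = 0.8920 bits

Note: Binary entropy is maximized at p=0.5 (H=1 bit) and minimized at p=0 or p=1 (H=0).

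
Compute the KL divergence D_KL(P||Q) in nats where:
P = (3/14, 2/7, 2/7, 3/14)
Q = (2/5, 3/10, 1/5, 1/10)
0.1175 nats

KL divergence: D_KL(P||Q) = Σ p(x) log(p(x)/q(x))

Computing term by term:
  x=0: 3/14 × log_e[(3/14)/(2/5)] = 3/14 × -0.6242 = -0.1337
  x=1: 2/7 × log_e[(2/7)/(3/10)] = 2/7 × -0.0488 = -0.0139
  x=2: 2/7 × log_e[(2/7)/(1/5)] = 2/7 × 0.3567 = 0.1019
  x=3: 3/14 × log_e[(3/14)/(1/10)] = 3/14 × 0.7621 = 0.1633

D_KL(P||Q) = 0.1175 nats

Note: KL divergence is always non-negative and equals 0 iff P = Q.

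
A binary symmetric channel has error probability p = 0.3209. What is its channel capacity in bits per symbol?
0.0946 bits

For a binary symmetric channel (BSC) with error probability p:
Capacity C = 1 - H(p) bits per symbol

where H(p) = -p log₂(p) - (1-p) log₂(1-p) is the binary entropy function.

H(0.3209) = 0.9054 bits
C = 1 - 0.9054 = 0.0946 bits per symbol

This means we can reliably transmit up to 0.0946 bits of information per channel use.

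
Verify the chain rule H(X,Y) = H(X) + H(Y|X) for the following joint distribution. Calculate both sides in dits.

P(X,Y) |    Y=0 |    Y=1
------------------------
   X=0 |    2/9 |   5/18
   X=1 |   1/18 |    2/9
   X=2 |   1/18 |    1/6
H(X,Y) = 0.7140, H(X) = 0.4502, H(Y|X) = 0.2638 (all in dits)

Chain rule: H(X,Y) = H(X) + H(Y|X)

Left side — joint entropy directly:
H(X,Y) = -Σ p(x,y) log p(x,y) = 0.7140 dits

Right side — compute H(Y|X) from the conditional distributions:
P(X) = (1/2, 5/18, 2/9), so H(X) = 0.4502 dits
H(Y|X) = Σ_x P(X=x) · H(Y|X=x):
  P(Y|X=0) = (4/9, 5/9), H(Y|X=0) = 0.2983, weight P(X=0) = 1/2
  P(Y|X=1) = (1/5, 4/5), H(Y|X=1) = 0.2173, weight P(X=1) = 5/18
  P(Y|X=2) = (1/4, 3/4), H(Y|X=2) = 0.2442, weight P(X=2) = 2/9
H(Y|X) = 0.2638 dits

H(X) + H(Y|X) = 0.4502 + 0.2638 = 0.7140 dits

Both sides equal 0.7140 dits. ✓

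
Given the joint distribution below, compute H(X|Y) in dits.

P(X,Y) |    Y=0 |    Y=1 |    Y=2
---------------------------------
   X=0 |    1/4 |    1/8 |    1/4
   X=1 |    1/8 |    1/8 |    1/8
0.2826 dits

Using the chain rule: H(X|Y) = H(X,Y) - H(Y)

First, compute H(X,Y) = 0.7526 dits

Marginal P(Y) = (3/8, 1/4, 3/8)
H(Y) = 0.4700 dits

H(X|Y) = H(X,Y) - H(Y) = 0.7526 - 0.4700 = 0.2826 dits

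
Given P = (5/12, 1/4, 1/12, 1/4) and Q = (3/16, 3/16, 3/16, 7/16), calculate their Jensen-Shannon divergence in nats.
0.0478 nats

Jensen-Shannon divergence is:
JSD(P||Q) = 0.5 × D_KL(P||M) + 0.5 × D_KL(Q||M)
where M = 0.5 × (P + Q) is the mixture distribution.

M = 0.5 × (5/12, 1/4, 1/12, 1/4) + 0.5 × (3/16, 3/16, 3/16, 7/16) = (0.302083, 7/32, 0.135417, 11/32)

D_KL(P||M) = 0.0473 nats
D_KL(Q||M) = 0.0482 nats

JSD(P||Q) = 0.5 × 0.0473 + 0.5 × 0.0482 = 0.0478 nats

Unlike KL divergence, JSD is symmetric and bounded: 0 ≤ JSD ≤ log(2).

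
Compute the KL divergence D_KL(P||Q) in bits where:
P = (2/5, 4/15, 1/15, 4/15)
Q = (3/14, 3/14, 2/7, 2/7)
0.2778 bits

KL divergence: D_KL(P||Q) = Σ p(x) log(p(x)/q(x))

Computing term by term:
  x=0: 2/5 × log_2[(2/5)/(3/14)] = 2/5 × 0.9005 = 0.3602
  x=1: 4/15 × log_2[(4/15)/(3/14)] = 4/15 × 0.3155 = 0.0841
  x=2: 1/15 × log_2[(1/15)/(2/7)] = 1/15 × -2.0995 = -0.1400
  x=3: 4/15 × log_2[(4/15)/(2/7)] = 4/15 × -0.0995 = -0.0265

D_KL(P||Q) = 0.2778 bits

Note: KL divergence is always non-negative and equals 0 iff P = Q.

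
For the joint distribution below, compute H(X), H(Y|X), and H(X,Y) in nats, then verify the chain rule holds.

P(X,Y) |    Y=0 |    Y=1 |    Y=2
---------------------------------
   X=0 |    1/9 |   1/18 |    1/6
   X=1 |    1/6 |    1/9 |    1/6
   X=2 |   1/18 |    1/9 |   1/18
H(X,Y) = 2.1100, H(X) = 1.0609, H(Y|X) = 1.0492 (all in nats)

Chain rule: H(X,Y) = H(X) + H(Y|X)

Left side — joint entropy directly:
H(X,Y) = -Σ p(x,y) log p(x,y) = 2.1100 nats

Right side — compute H(Y|X) from the conditional distributions:
P(X) = (1/3, 4/9, 2/9), so H(X) = 1.0609 nats
H(Y|X) = Σ_x P(X=x) · H(Y|X=x):
  P(Y|X=0) = (1/3, 1/6, 1/2), H(Y|X=0) = 1.0114, weight P(X=0) = 1/3
  P(Y|X=1) = (3/8, 1/4, 3/8), H(Y|X=1) = 1.0822, weight P(X=1) = 4/9
  P(Y|X=2) = (1/4, 1/2, 1/4), H(Y|X=2) = 1.0397, weight P(X=2) = 2/9
H(Y|X) = 1.0492 nats

H(X) + H(Y|X) = 1.0609 + 1.0492 = 2.1100 nats

Both sides equal 2.1100 nats. ✓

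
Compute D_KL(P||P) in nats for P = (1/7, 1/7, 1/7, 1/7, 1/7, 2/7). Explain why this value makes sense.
0.0000 nats

KL divergence satisfies the Gibbs inequality: D_KL(P||Q) ≥ 0 for all distributions P, Q.

D_KL(P||Q) = Σ p(x) log(p(x)/q(x))
Each term is p(x) × log_e(p(x)/p(x)) = p(x) × log_e(1) = 0, so the sum is 0.
D_KL(P||Q) = 0.0000 nats

When P = Q, the KL divergence is exactly 0, as there is no 'divergence' between identical distributions.

This non-negativity is a fundamental property: relative entropy cannot be negative because it measures how different Q is from P.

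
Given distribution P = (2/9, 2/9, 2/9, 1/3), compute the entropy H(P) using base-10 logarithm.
0.5945 dits

Shannon entropy is H(X) = -Σ p(x) log p(x).

For P = (2/9, 2/9, 2/9, 1/3):
H = -2/9 × log_10(2/9) -2/9 × log_10(2/9) -2/9 × log_10(2/9) -1/3 × log_10(1/3)
H = 0.5945 dits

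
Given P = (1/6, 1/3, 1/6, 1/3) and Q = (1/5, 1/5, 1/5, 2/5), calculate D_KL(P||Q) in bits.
0.0703 bits

KL divergence: D_KL(P||Q) = Σ p(x) log(p(x)/q(x))

Computing term by term:
  x=0: 1/6 × log_2[(1/6)/(1/5)] = 1/6 × -0.2630 = -0.0438
  x=1: 1/3 × log_2[(1/3)/(1/5)] = 1/3 × 0.7370 = 0.2457
  x=2: 1/6 × log_2[(1/6)/(1/5)] = 1/6 × -0.2630 = -0.0438
  x=3: 1/3 × log_2[(1/3)/(2/5)] = 1/3 × -0.2630 = -0.0877

D_KL(P||Q) = 0.0703 bits

Note: KL divergence is always non-negative and equals 0 iff P = Q.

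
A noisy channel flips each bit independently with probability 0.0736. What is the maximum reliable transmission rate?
0.6208 bits

For a binary symmetric channel (BSC) with error probability p:
Capacity C = 1 - H(p) bits per symbol

where H(p) = -p log₂(p) - (1-p) log₂(1-p) is the binary entropy function.

H(0.0736) = 0.3792 bits
C = 1 - 0.3792 = 0.6208 bits per symbol

This means we can reliably transmit up to 0.6208 bits of information per channel use.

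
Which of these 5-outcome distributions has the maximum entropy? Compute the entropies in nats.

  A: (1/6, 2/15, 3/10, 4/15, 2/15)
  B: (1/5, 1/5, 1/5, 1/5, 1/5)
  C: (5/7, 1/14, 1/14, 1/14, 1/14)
B

For a discrete distribution over n outcomes, entropy is maximized by the uniform distribution.

Computing entropies:
H(A) = 1.5496 nats
H(B) = 1.6094 nats
H(C) = 0.9944 nats

The uniform distribution (where all probabilities equal 1/5) achieves the maximum entropy of log_e(5) = 1.6094 nats.

Distribution B has the highest entropy.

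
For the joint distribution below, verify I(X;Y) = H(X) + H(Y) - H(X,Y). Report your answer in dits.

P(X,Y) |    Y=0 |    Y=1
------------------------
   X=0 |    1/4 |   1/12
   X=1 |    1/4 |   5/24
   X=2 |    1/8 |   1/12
I(X;Y) = 0.0079 dits

Mutual information has multiple equivalent forms:
- I(X;Y) = H(X) - H(X|Y)
- I(X;Y) = H(Y) - H(Y|X)
- I(X;Y) = H(X) + H(Y) - H(X,Y)

Computing all quantities:
H(X) = 0.4563, H(Y) = 0.2873, H(X,Y) = 0.7357
H(X|Y) = 0.4484, H(Y|X) = 0.2794

Verification:
H(X) - H(X|Y) = 0.4563 - 0.4484 = 0.0079
H(Y) - H(Y|X) = 0.2873 - 0.2794 = 0.0079
H(X) + H(Y) - H(X,Y) = 0.4563 + 0.2873 - 0.7357 = 0.0079

All forms give I(X;Y) = 0.0079 dits. ✓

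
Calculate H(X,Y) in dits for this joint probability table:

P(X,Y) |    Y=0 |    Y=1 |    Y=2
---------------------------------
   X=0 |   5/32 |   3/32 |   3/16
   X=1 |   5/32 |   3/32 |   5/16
0.7389 dits

Joint entropy is H(X,Y) = -Σ_{x,y} p(x,y) log p(x,y).

Summing over all non-zero entries:
H(X,Y) = -[5/32·log_10(5/32) + 3/32·log_10(3/32) + 3/16·log_10(3/16) + 5/32·log_10(5/32) + 3/32·log_10(3/32) + 5/16·log_10(5/16)]
H(X,Y) = 0.7389 dits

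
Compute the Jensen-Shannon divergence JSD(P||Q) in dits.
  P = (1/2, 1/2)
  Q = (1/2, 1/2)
0.0000 dits

Jensen-Shannon divergence is:
JSD(P||Q) = 0.5 × D_KL(P||M) + 0.5 × D_KL(Q||M)
where M = 0.5 × (P + Q) is the mixture distribution.

M = 0.5 × (1/2, 1/2) + 0.5 × (1/2, 1/2) = (1/2, 1/2)

D_KL(P||M) = 0.0000 dits
D_KL(Q||M) = 0.0000 dits

JSD(P||Q) = 0.5 × 0.0000 + 0.5 × 0.0000 = 0.0000 dits

Unlike KL divergence, JSD is symmetric and bounded: 0 ≤ JSD ≤ log(2).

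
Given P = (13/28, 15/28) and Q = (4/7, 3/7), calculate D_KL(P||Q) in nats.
0.0231 nats

KL divergence: D_KL(P||Q) = Σ p(x) log(p(x)/q(x))

Computing term by term:
  x=0: 13/28 × log_e[(13/28)/(4/7)] = 13/28 × -0.2076 = -0.0964
  x=1: 15/28 × log_e[(15/28)/(3/7)] = 15/28 × 0.2231 = 0.1195

D_KL(P||Q) = 0.0231 nats

Note: KL divergence is always non-negative and equals 0 iff P = Q.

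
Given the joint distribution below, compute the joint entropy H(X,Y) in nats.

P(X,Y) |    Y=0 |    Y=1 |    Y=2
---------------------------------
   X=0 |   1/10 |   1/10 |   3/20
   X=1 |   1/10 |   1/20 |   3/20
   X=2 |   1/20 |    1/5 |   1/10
2.1116 nats

Joint entropy is H(X,Y) = -Σ_{x,y} p(x,y) log p(x,y).

Summing over all non-zero entries:
H(X,Y) = -[1/10·log_e(1/10) + 1/10·log_e(1/10) + 3/20·log_e(3/20) + 1/10·log_e(1/10) + 1/20·log_e(1/20) + 3/20·log_e(3/20) + 1/20·log_e(1/20) + 1/5·log_e(1/5) + 1/10·log_e(1/10)]
H(X,Y) = 2.1116 nats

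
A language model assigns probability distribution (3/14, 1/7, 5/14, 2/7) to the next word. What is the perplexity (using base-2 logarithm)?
3.7952

Perplexity is 2^H (or exp(H) for natural log).

First, H = -Σ p log p = 1.9242 bits
Perplexity = 2^1.9242 = 3.7952

Interpretation: The model's uncertainty is equivalent to choosing uniformly among 3.8 options.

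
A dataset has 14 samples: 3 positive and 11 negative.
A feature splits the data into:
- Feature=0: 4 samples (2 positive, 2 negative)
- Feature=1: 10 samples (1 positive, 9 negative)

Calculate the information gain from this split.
0.1289 bits

Information Gain = H(Y) - H(Y|Feature)

Before split:
P(positive) = 3/14 = 0.2143
H(Y) = 0.7496 bits

After split:
Feature=0: H = 1.0000 bits (weight = 4/14)
Feature=1: H = 0.4690 bits (weight = 10/14)
H(Y|Feature) = (4/14)×1.0000 + (10/14)×0.4690 = 0.6207 bits

Information Gain = 0.7496 - 0.6207 = 0.1289 bits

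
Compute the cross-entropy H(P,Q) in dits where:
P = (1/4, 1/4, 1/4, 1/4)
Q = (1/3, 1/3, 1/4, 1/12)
0.6589 dits

Cross-entropy: H(P,Q) = -Σ p(x) log q(x)

Alternatively: H(P,Q) = H(P) + D_KL(P||Q)
H(P) = 0.6021 dits
D_KL(P||Q) = 0.0568 dits

H(P,Q) = 0.6021 + 0.0568 = 0.6589 dits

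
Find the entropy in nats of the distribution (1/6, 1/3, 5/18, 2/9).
1.3549 nats

Shannon entropy is H(X) = -Σ p(x) log p(x).

For P = (1/6, 1/3, 5/18, 2/9):
H = -1/6 × log_e(1/6) -1/3 × log_e(1/3) -5/18 × log_e(5/18) -2/9 × log_e(2/9)
H = 1.3549 nats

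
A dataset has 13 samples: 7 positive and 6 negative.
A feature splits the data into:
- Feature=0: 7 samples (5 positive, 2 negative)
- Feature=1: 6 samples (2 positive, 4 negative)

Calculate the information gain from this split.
0.1071 bits

Information Gain = H(Y) - H(Y|Feature)

Before split:
P(positive) = 7/13 = 0.5385
H(Y) = 0.9957 bits

After split:
Feature=0: H = 0.8631 bits (weight = 7/13)
Feature=1: H = 0.9183 bits (weight = 6/13)
H(Y|Feature) = (7/13)×0.8631 + (6/13)×0.9183 = 0.8886 bits

Information Gain = 0.9957 - 0.8886 = 0.1071 bits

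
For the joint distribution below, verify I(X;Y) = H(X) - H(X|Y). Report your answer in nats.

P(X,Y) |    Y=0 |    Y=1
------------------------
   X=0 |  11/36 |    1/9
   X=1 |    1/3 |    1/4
I(X;Y) = 0.0141 nats

Mutual information has multiple equivalent forms:
- I(X;Y) = H(X) - H(X|Y)
- I(X;Y) = H(Y) - H(Y|X)
- I(X;Y) = H(X) + H(Y) - H(X,Y)

Computing all quantities:
H(X) = 0.6792, H(Y) = 0.6541, H(X,Y) = 1.3192
H(X|Y) = 0.6651, H(Y|X) = 0.6400

Verification:
H(X) - H(X|Y) = 0.6792 - 0.6651 = 0.0141
H(Y) - H(Y|X) = 0.6541 - 0.6400 = 0.0141
H(X) + H(Y) - H(X,Y) = 0.6792 + 0.6541 - 1.3192 = 0.0141

All forms give I(X;Y) = 0.0141 nats. ✓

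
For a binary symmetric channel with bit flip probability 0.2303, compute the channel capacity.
0.2215 bits

For a binary symmetric channel (BSC) with error probability p:
Capacity C = 1 - H(p) bits per symbol

where H(p) = -p log₂(p) - (1-p) log₂(1-p) is the binary entropy function.

H(0.2303) = 0.7785 bits
C = 1 - 0.7785 = 0.2215 bits per symbol

This means we can reliably transmit up to 0.2215 bits of information per channel use.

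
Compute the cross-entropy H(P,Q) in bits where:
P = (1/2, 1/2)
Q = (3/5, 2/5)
1.0294 bits

Cross-entropy: H(P,Q) = -Σ p(x) log q(x)

Alternatively: H(P,Q) = H(P) + D_KL(P||Q)
H(P) = 1.0000 bits
D_KL(P||Q) = 0.0294 bits

H(P,Q) = 1.0000 + 0.0294 = 1.0294 bits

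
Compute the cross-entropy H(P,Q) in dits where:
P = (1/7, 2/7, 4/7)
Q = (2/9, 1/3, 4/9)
0.4309 dits

Cross-entropy: H(P,Q) = -Σ p(x) log q(x)

Alternatively: H(P,Q) = H(P) + D_KL(P||Q)
H(P) = 0.4151 dits
D_KL(P||Q) = 0.0158 dits

H(P,Q) = 0.4151 + 0.0158 = 0.4309 dits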